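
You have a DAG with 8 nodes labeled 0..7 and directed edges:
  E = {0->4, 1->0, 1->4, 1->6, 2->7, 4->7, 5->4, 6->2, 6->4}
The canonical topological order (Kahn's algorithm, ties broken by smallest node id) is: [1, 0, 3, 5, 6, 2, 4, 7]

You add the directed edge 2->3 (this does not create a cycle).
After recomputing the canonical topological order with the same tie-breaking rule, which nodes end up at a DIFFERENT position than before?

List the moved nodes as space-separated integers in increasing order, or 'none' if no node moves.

Old toposort: [1, 0, 3, 5, 6, 2, 4, 7]
Added edge 2->3
Recompute Kahn (smallest-id tiebreak):
  initial in-degrees: [1, 0, 1, 1, 4, 0, 1, 2]
  ready (indeg=0): [1, 5]
  pop 1: indeg[0]->0; indeg[4]->3; indeg[6]->0 | ready=[0, 5, 6] | order so far=[1]
  pop 0: indeg[4]->2 | ready=[5, 6] | order so far=[1, 0]
  pop 5: indeg[4]->1 | ready=[6] | order so far=[1, 0, 5]
  pop 6: indeg[2]->0; indeg[4]->0 | ready=[2, 4] | order so far=[1, 0, 5, 6]
  pop 2: indeg[3]->0; indeg[7]->1 | ready=[3, 4] | order so far=[1, 0, 5, 6, 2]
  pop 3: no out-edges | ready=[4] | order so far=[1, 0, 5, 6, 2, 3]
  pop 4: indeg[7]->0 | ready=[7] | order so far=[1, 0, 5, 6, 2, 3, 4]
  pop 7: no out-edges | ready=[] | order so far=[1, 0, 5, 6, 2, 3, 4, 7]
New canonical toposort: [1, 0, 5, 6, 2, 3, 4, 7]
Compare positions:
  Node 0: index 1 -> 1 (same)
  Node 1: index 0 -> 0 (same)
  Node 2: index 5 -> 4 (moved)
  Node 3: index 2 -> 5 (moved)
  Node 4: index 6 -> 6 (same)
  Node 5: index 3 -> 2 (moved)
  Node 6: index 4 -> 3 (moved)
  Node 7: index 7 -> 7 (same)
Nodes that changed position: 2 3 5 6

Answer: 2 3 5 6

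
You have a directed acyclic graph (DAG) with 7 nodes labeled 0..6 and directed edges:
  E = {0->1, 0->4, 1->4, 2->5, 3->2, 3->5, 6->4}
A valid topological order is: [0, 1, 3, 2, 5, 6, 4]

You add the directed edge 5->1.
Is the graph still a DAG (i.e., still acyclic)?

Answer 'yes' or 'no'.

Answer: yes

Derivation:
Given toposort: [0, 1, 3, 2, 5, 6, 4]
Position of 5: index 4; position of 1: index 1
New edge 5->1: backward (u after v in old order)
Backward edge: old toposort is now invalid. Check if this creates a cycle.
Does 1 already reach 5? Reachable from 1: [1, 4]. NO -> still a DAG (reorder needed).
Still a DAG? yes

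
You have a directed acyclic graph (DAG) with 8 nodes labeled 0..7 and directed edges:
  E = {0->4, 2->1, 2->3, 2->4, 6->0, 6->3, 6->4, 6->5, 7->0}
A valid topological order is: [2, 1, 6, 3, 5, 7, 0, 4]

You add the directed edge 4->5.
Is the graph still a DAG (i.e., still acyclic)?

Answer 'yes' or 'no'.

Answer: yes

Derivation:
Given toposort: [2, 1, 6, 3, 5, 7, 0, 4]
Position of 4: index 7; position of 5: index 4
New edge 4->5: backward (u after v in old order)
Backward edge: old toposort is now invalid. Check if this creates a cycle.
Does 5 already reach 4? Reachable from 5: [5]. NO -> still a DAG (reorder needed).
Still a DAG? yes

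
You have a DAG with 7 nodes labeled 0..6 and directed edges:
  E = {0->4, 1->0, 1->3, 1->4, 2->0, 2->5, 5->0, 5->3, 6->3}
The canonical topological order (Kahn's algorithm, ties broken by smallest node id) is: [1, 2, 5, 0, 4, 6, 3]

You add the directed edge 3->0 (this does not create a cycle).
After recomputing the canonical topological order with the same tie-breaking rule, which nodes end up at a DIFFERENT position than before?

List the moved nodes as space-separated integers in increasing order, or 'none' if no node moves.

Answer: 0 3 4 6

Derivation:
Old toposort: [1, 2, 5, 0, 4, 6, 3]
Added edge 3->0
Recompute Kahn (smallest-id tiebreak):
  initial in-degrees: [4, 0, 0, 3, 2, 1, 0]
  ready (indeg=0): [1, 2, 6]
  pop 1: indeg[0]->3; indeg[3]->2; indeg[4]->1 | ready=[2, 6] | order so far=[1]
  pop 2: indeg[0]->2; indeg[5]->0 | ready=[5, 6] | order so far=[1, 2]
  pop 5: indeg[0]->1; indeg[3]->1 | ready=[6] | order so far=[1, 2, 5]
  pop 6: indeg[3]->0 | ready=[3] | order so far=[1, 2, 5, 6]
  pop 3: indeg[0]->0 | ready=[0] | order so far=[1, 2, 5, 6, 3]
  pop 0: indeg[4]->0 | ready=[4] | order so far=[1, 2, 5, 6, 3, 0]
  pop 4: no out-edges | ready=[] | order so far=[1, 2, 5, 6, 3, 0, 4]
New canonical toposort: [1, 2, 5, 6, 3, 0, 4]
Compare positions:
  Node 0: index 3 -> 5 (moved)
  Node 1: index 0 -> 0 (same)
  Node 2: index 1 -> 1 (same)
  Node 3: index 6 -> 4 (moved)
  Node 4: index 4 -> 6 (moved)
  Node 5: index 2 -> 2 (same)
  Node 6: index 5 -> 3 (moved)
Nodes that changed position: 0 3 4 6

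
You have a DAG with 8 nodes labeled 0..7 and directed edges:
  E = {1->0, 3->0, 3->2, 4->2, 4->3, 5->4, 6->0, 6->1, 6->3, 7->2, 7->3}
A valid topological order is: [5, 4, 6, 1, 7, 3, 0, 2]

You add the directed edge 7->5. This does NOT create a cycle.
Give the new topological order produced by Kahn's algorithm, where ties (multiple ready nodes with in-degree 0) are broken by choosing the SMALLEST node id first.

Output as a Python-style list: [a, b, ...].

Answer: [6, 1, 7, 5, 4, 3, 0, 2]

Derivation:
Old toposort: [5, 4, 6, 1, 7, 3, 0, 2]
Added edge: 7->5
Position of 7 (4) > position of 5 (0). Must reorder: 7 must now come before 5.
Run Kahn's algorithm (break ties by smallest node id):
  initial in-degrees: [3, 1, 3, 3, 1, 1, 0, 0]
  ready (indeg=0): [6, 7]
  pop 6: indeg[0]->2; indeg[1]->0; indeg[3]->2 | ready=[1, 7] | order so far=[6]
  pop 1: indeg[0]->1 | ready=[7] | order so far=[6, 1]
  pop 7: indeg[2]->2; indeg[3]->1; indeg[5]->0 | ready=[5] | order so far=[6, 1, 7]
  pop 5: indeg[4]->0 | ready=[4] | order so far=[6, 1, 7, 5]
  pop 4: indeg[2]->1; indeg[3]->0 | ready=[3] | order so far=[6, 1, 7, 5, 4]
  pop 3: indeg[0]->0; indeg[2]->0 | ready=[0, 2] | order so far=[6, 1, 7, 5, 4, 3]
  pop 0: no out-edges | ready=[2] | order so far=[6, 1, 7, 5, 4, 3, 0]
  pop 2: no out-edges | ready=[] | order so far=[6, 1, 7, 5, 4, 3, 0, 2]
  Result: [6, 1, 7, 5, 4, 3, 0, 2]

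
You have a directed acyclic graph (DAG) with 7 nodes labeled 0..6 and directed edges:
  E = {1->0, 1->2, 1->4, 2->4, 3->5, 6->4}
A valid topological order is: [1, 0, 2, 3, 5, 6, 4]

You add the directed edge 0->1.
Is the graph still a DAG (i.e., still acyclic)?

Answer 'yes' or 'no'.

Answer: no

Derivation:
Given toposort: [1, 0, 2, 3, 5, 6, 4]
Position of 0: index 1; position of 1: index 0
New edge 0->1: backward (u after v in old order)
Backward edge: old toposort is now invalid. Check if this creates a cycle.
Does 1 already reach 0? Reachable from 1: [0, 1, 2, 4]. YES -> cycle!
Still a DAG? no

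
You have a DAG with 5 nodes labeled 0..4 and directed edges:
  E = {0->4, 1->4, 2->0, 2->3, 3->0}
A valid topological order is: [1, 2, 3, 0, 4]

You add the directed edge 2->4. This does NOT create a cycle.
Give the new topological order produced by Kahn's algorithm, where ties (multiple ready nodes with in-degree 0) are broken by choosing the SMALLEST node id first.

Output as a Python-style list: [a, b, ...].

Old toposort: [1, 2, 3, 0, 4]
Added edge: 2->4
Position of 2 (1) < position of 4 (4). Old order still valid.
Run Kahn's algorithm (break ties by smallest node id):
  initial in-degrees: [2, 0, 0, 1, 3]
  ready (indeg=0): [1, 2]
  pop 1: indeg[4]->2 | ready=[2] | order so far=[1]
  pop 2: indeg[0]->1; indeg[3]->0; indeg[4]->1 | ready=[3] | order so far=[1, 2]
  pop 3: indeg[0]->0 | ready=[0] | order so far=[1, 2, 3]
  pop 0: indeg[4]->0 | ready=[4] | order so far=[1, 2, 3, 0]
  pop 4: no out-edges | ready=[] | order so far=[1, 2, 3, 0, 4]
  Result: [1, 2, 3, 0, 4]

Answer: [1, 2, 3, 0, 4]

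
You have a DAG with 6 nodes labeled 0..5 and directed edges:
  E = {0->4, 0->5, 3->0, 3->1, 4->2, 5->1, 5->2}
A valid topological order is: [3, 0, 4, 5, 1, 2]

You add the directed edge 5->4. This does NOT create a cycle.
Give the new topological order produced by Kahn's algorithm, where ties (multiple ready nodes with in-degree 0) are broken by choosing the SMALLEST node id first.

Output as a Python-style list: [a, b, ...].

Answer: [3, 0, 5, 1, 4, 2]

Derivation:
Old toposort: [3, 0, 4, 5, 1, 2]
Added edge: 5->4
Position of 5 (3) > position of 4 (2). Must reorder: 5 must now come before 4.
Run Kahn's algorithm (break ties by smallest node id):
  initial in-degrees: [1, 2, 2, 0, 2, 1]
  ready (indeg=0): [3]
  pop 3: indeg[0]->0; indeg[1]->1 | ready=[0] | order so far=[3]
  pop 0: indeg[4]->1; indeg[5]->0 | ready=[5] | order so far=[3, 0]
  pop 5: indeg[1]->0; indeg[2]->1; indeg[4]->0 | ready=[1, 4] | order so far=[3, 0, 5]
  pop 1: no out-edges | ready=[4] | order so far=[3, 0, 5, 1]
  pop 4: indeg[2]->0 | ready=[2] | order so far=[3, 0, 5, 1, 4]
  pop 2: no out-edges | ready=[] | order so far=[3, 0, 5, 1, 4, 2]
  Result: [3, 0, 5, 1, 4, 2]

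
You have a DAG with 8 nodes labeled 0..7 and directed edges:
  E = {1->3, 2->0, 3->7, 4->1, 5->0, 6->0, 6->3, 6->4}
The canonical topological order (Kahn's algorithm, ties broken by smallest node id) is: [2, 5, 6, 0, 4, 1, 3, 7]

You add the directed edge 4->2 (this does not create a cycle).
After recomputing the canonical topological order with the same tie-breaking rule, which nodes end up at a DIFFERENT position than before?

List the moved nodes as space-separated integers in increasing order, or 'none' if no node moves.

Answer: 0 1 2 4 5 6

Derivation:
Old toposort: [2, 5, 6, 0, 4, 1, 3, 7]
Added edge 4->2
Recompute Kahn (smallest-id tiebreak):
  initial in-degrees: [3, 1, 1, 2, 1, 0, 0, 1]
  ready (indeg=0): [5, 6]
  pop 5: indeg[0]->2 | ready=[6] | order so far=[5]
  pop 6: indeg[0]->1; indeg[3]->1; indeg[4]->0 | ready=[4] | order so far=[5, 6]
  pop 4: indeg[1]->0; indeg[2]->0 | ready=[1, 2] | order so far=[5, 6, 4]
  pop 1: indeg[3]->0 | ready=[2, 3] | order so far=[5, 6, 4, 1]
  pop 2: indeg[0]->0 | ready=[0, 3] | order so far=[5, 6, 4, 1, 2]
  pop 0: no out-edges | ready=[3] | order so far=[5, 6, 4, 1, 2, 0]
  pop 3: indeg[7]->0 | ready=[7] | order so far=[5, 6, 4, 1, 2, 0, 3]
  pop 7: no out-edges | ready=[] | order so far=[5, 6, 4, 1, 2, 0, 3, 7]
New canonical toposort: [5, 6, 4, 1, 2, 0, 3, 7]
Compare positions:
  Node 0: index 3 -> 5 (moved)
  Node 1: index 5 -> 3 (moved)
  Node 2: index 0 -> 4 (moved)
  Node 3: index 6 -> 6 (same)
  Node 4: index 4 -> 2 (moved)
  Node 5: index 1 -> 0 (moved)
  Node 6: index 2 -> 1 (moved)
  Node 7: index 7 -> 7 (same)
Nodes that changed position: 0 1 2 4 5 6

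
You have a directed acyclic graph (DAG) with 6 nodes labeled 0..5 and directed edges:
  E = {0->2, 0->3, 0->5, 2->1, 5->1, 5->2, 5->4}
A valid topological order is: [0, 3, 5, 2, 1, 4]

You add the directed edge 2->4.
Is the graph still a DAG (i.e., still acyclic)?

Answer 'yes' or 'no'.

Given toposort: [0, 3, 5, 2, 1, 4]
Position of 2: index 3; position of 4: index 5
New edge 2->4: forward
Forward edge: respects the existing order. Still a DAG, same toposort still valid.
Still a DAG? yes

Answer: yes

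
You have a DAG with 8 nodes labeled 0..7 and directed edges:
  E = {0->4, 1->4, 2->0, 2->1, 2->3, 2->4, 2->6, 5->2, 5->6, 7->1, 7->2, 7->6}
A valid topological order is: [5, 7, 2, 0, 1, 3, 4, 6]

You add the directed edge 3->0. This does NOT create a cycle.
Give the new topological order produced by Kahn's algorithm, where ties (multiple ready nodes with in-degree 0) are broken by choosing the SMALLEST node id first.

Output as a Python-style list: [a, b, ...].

Old toposort: [5, 7, 2, 0, 1, 3, 4, 6]
Added edge: 3->0
Position of 3 (5) > position of 0 (3). Must reorder: 3 must now come before 0.
Run Kahn's algorithm (break ties by smallest node id):
  initial in-degrees: [2, 2, 2, 1, 3, 0, 3, 0]
  ready (indeg=0): [5, 7]
  pop 5: indeg[2]->1; indeg[6]->2 | ready=[7] | order so far=[5]
  pop 7: indeg[1]->1; indeg[2]->0; indeg[6]->1 | ready=[2] | order so far=[5, 7]
  pop 2: indeg[0]->1; indeg[1]->0; indeg[3]->0; indeg[4]->2; indeg[6]->0 | ready=[1, 3, 6] | order so far=[5, 7, 2]
  pop 1: indeg[4]->1 | ready=[3, 6] | order so far=[5, 7, 2, 1]
  pop 3: indeg[0]->0 | ready=[0, 6] | order so far=[5, 7, 2, 1, 3]
  pop 0: indeg[4]->0 | ready=[4, 6] | order so far=[5, 7, 2, 1, 3, 0]
  pop 4: no out-edges | ready=[6] | order so far=[5, 7, 2, 1, 3, 0, 4]
  pop 6: no out-edges | ready=[] | order so far=[5, 7, 2, 1, 3, 0, 4, 6]
  Result: [5, 7, 2, 1, 3, 0, 4, 6]

Answer: [5, 7, 2, 1, 3, 0, 4, 6]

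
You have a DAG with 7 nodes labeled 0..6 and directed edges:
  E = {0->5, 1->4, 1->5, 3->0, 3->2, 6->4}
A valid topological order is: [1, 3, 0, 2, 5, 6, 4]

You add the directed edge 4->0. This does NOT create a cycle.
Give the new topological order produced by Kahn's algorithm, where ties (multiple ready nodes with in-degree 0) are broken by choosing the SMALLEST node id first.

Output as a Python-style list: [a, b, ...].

Answer: [1, 3, 2, 6, 4, 0, 5]

Derivation:
Old toposort: [1, 3, 0, 2, 5, 6, 4]
Added edge: 4->0
Position of 4 (6) > position of 0 (2). Must reorder: 4 must now come before 0.
Run Kahn's algorithm (break ties by smallest node id):
  initial in-degrees: [2, 0, 1, 0, 2, 2, 0]
  ready (indeg=0): [1, 3, 6]
  pop 1: indeg[4]->1; indeg[5]->1 | ready=[3, 6] | order so far=[1]
  pop 3: indeg[0]->1; indeg[2]->0 | ready=[2, 6] | order so far=[1, 3]
  pop 2: no out-edges | ready=[6] | order so far=[1, 3, 2]
  pop 6: indeg[4]->0 | ready=[4] | order so far=[1, 3, 2, 6]
  pop 4: indeg[0]->0 | ready=[0] | order so far=[1, 3, 2, 6, 4]
  pop 0: indeg[5]->0 | ready=[5] | order so far=[1, 3, 2, 6, 4, 0]
  pop 5: no out-edges | ready=[] | order so far=[1, 3, 2, 6, 4, 0, 5]
  Result: [1, 3, 2, 6, 4, 0, 5]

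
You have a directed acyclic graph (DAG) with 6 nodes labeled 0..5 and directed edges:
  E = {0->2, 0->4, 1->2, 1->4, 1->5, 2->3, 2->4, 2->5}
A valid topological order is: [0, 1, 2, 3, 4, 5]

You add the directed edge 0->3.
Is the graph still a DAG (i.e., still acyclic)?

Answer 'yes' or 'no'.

Given toposort: [0, 1, 2, 3, 4, 5]
Position of 0: index 0; position of 3: index 3
New edge 0->3: forward
Forward edge: respects the existing order. Still a DAG, same toposort still valid.
Still a DAG? yes

Answer: yes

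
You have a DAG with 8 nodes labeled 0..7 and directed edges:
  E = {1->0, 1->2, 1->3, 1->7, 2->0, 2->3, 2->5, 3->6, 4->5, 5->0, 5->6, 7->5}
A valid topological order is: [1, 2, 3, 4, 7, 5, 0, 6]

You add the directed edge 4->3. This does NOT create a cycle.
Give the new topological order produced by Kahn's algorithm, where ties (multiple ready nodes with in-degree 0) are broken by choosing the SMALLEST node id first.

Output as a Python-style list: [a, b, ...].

Old toposort: [1, 2, 3, 4, 7, 5, 0, 6]
Added edge: 4->3
Position of 4 (3) > position of 3 (2). Must reorder: 4 must now come before 3.
Run Kahn's algorithm (break ties by smallest node id):
  initial in-degrees: [3, 0, 1, 3, 0, 3, 2, 1]
  ready (indeg=0): [1, 4]
  pop 1: indeg[0]->2; indeg[2]->0; indeg[3]->2; indeg[7]->0 | ready=[2, 4, 7] | order so far=[1]
  pop 2: indeg[0]->1; indeg[3]->1; indeg[5]->2 | ready=[4, 7] | order so far=[1, 2]
  pop 4: indeg[3]->0; indeg[5]->1 | ready=[3, 7] | order so far=[1, 2, 4]
  pop 3: indeg[6]->1 | ready=[7] | order so far=[1, 2, 4, 3]
  pop 7: indeg[5]->0 | ready=[5] | order so far=[1, 2, 4, 3, 7]
  pop 5: indeg[0]->0; indeg[6]->0 | ready=[0, 6] | order so far=[1, 2, 4, 3, 7, 5]
  pop 0: no out-edges | ready=[6] | order so far=[1, 2, 4, 3, 7, 5, 0]
  pop 6: no out-edges | ready=[] | order so far=[1, 2, 4, 3, 7, 5, 0, 6]
  Result: [1, 2, 4, 3, 7, 5, 0, 6]

Answer: [1, 2, 4, 3, 7, 5, 0, 6]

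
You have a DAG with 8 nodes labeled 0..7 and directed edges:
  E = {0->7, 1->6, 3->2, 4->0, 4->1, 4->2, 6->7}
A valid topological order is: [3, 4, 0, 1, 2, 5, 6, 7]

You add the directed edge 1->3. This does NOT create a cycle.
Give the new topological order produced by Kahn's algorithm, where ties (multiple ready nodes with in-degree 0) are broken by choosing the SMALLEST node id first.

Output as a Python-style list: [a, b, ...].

Answer: [4, 0, 1, 3, 2, 5, 6, 7]

Derivation:
Old toposort: [3, 4, 0, 1, 2, 5, 6, 7]
Added edge: 1->3
Position of 1 (3) > position of 3 (0). Must reorder: 1 must now come before 3.
Run Kahn's algorithm (break ties by smallest node id):
  initial in-degrees: [1, 1, 2, 1, 0, 0, 1, 2]
  ready (indeg=0): [4, 5]
  pop 4: indeg[0]->0; indeg[1]->0; indeg[2]->1 | ready=[0, 1, 5] | order so far=[4]
  pop 0: indeg[7]->1 | ready=[1, 5] | order so far=[4, 0]
  pop 1: indeg[3]->0; indeg[6]->0 | ready=[3, 5, 6] | order so far=[4, 0, 1]
  pop 3: indeg[2]->0 | ready=[2, 5, 6] | order so far=[4, 0, 1, 3]
  pop 2: no out-edges | ready=[5, 6] | order so far=[4, 0, 1, 3, 2]
  pop 5: no out-edges | ready=[6] | order so far=[4, 0, 1, 3, 2, 5]
  pop 6: indeg[7]->0 | ready=[7] | order so far=[4, 0, 1, 3, 2, 5, 6]
  pop 7: no out-edges | ready=[] | order so far=[4, 0, 1, 3, 2, 5, 6, 7]
  Result: [4, 0, 1, 3, 2, 5, 6, 7]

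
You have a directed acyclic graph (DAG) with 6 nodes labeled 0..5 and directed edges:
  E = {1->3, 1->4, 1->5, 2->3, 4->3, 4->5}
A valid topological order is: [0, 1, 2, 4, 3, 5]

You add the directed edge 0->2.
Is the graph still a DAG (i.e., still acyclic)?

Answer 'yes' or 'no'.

Answer: yes

Derivation:
Given toposort: [0, 1, 2, 4, 3, 5]
Position of 0: index 0; position of 2: index 2
New edge 0->2: forward
Forward edge: respects the existing order. Still a DAG, same toposort still valid.
Still a DAG? yes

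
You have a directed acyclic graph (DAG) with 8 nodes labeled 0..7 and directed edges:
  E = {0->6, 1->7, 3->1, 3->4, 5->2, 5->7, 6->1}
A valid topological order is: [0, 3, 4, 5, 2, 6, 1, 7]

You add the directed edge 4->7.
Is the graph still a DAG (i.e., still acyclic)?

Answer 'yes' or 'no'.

Given toposort: [0, 3, 4, 5, 2, 6, 1, 7]
Position of 4: index 2; position of 7: index 7
New edge 4->7: forward
Forward edge: respects the existing order. Still a DAG, same toposort still valid.
Still a DAG? yes

Answer: yes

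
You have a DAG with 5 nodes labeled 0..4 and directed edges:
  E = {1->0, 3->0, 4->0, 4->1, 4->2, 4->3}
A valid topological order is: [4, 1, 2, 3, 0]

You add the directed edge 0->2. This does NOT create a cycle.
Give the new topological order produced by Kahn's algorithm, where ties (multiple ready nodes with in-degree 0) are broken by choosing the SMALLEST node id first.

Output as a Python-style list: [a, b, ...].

Old toposort: [4, 1, 2, 3, 0]
Added edge: 0->2
Position of 0 (4) > position of 2 (2). Must reorder: 0 must now come before 2.
Run Kahn's algorithm (break ties by smallest node id):
  initial in-degrees: [3, 1, 2, 1, 0]
  ready (indeg=0): [4]
  pop 4: indeg[0]->2; indeg[1]->0; indeg[2]->1; indeg[3]->0 | ready=[1, 3] | order so far=[4]
  pop 1: indeg[0]->1 | ready=[3] | order so far=[4, 1]
  pop 3: indeg[0]->0 | ready=[0] | order so far=[4, 1, 3]
  pop 0: indeg[2]->0 | ready=[2] | order so far=[4, 1, 3, 0]
  pop 2: no out-edges | ready=[] | order so far=[4, 1, 3, 0, 2]
  Result: [4, 1, 3, 0, 2]

Answer: [4, 1, 3, 0, 2]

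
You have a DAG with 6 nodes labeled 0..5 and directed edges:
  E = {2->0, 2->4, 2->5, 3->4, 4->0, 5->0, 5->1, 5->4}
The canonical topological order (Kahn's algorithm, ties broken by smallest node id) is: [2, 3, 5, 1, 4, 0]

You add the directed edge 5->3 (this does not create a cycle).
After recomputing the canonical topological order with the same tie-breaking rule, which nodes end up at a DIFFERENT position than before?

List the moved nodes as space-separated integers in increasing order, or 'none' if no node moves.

Old toposort: [2, 3, 5, 1, 4, 0]
Added edge 5->3
Recompute Kahn (smallest-id tiebreak):
  initial in-degrees: [3, 1, 0, 1, 3, 1]
  ready (indeg=0): [2]
  pop 2: indeg[0]->2; indeg[4]->2; indeg[5]->0 | ready=[5] | order so far=[2]
  pop 5: indeg[0]->1; indeg[1]->0; indeg[3]->0; indeg[4]->1 | ready=[1, 3] | order so far=[2, 5]
  pop 1: no out-edges | ready=[3] | order so far=[2, 5, 1]
  pop 3: indeg[4]->0 | ready=[4] | order so far=[2, 5, 1, 3]
  pop 4: indeg[0]->0 | ready=[0] | order so far=[2, 5, 1, 3, 4]
  pop 0: no out-edges | ready=[] | order so far=[2, 5, 1, 3, 4, 0]
New canonical toposort: [2, 5, 1, 3, 4, 0]
Compare positions:
  Node 0: index 5 -> 5 (same)
  Node 1: index 3 -> 2 (moved)
  Node 2: index 0 -> 0 (same)
  Node 3: index 1 -> 3 (moved)
  Node 4: index 4 -> 4 (same)
  Node 5: index 2 -> 1 (moved)
Nodes that changed position: 1 3 5

Answer: 1 3 5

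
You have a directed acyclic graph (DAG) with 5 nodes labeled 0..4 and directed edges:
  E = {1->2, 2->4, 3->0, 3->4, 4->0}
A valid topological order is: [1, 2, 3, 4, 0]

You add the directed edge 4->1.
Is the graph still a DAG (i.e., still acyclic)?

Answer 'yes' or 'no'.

Answer: no

Derivation:
Given toposort: [1, 2, 3, 4, 0]
Position of 4: index 3; position of 1: index 0
New edge 4->1: backward (u after v in old order)
Backward edge: old toposort is now invalid. Check if this creates a cycle.
Does 1 already reach 4? Reachable from 1: [0, 1, 2, 4]. YES -> cycle!
Still a DAG? no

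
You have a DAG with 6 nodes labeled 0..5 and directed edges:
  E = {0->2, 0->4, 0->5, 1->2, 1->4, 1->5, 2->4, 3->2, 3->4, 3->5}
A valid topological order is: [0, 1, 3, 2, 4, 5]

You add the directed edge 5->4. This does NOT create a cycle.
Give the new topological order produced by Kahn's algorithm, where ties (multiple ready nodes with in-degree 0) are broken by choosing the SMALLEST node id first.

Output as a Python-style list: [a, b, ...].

Old toposort: [0, 1, 3, 2, 4, 5]
Added edge: 5->4
Position of 5 (5) > position of 4 (4). Must reorder: 5 must now come before 4.
Run Kahn's algorithm (break ties by smallest node id):
  initial in-degrees: [0, 0, 3, 0, 5, 3]
  ready (indeg=0): [0, 1, 3]
  pop 0: indeg[2]->2; indeg[4]->4; indeg[5]->2 | ready=[1, 3] | order so far=[0]
  pop 1: indeg[2]->1; indeg[4]->3; indeg[5]->1 | ready=[3] | order so far=[0, 1]
  pop 3: indeg[2]->0; indeg[4]->2; indeg[5]->0 | ready=[2, 5] | order so far=[0, 1, 3]
  pop 2: indeg[4]->1 | ready=[5] | order so far=[0, 1, 3, 2]
  pop 5: indeg[4]->0 | ready=[4] | order so far=[0, 1, 3, 2, 5]
  pop 4: no out-edges | ready=[] | order so far=[0, 1, 3, 2, 5, 4]
  Result: [0, 1, 3, 2, 5, 4]

Answer: [0, 1, 3, 2, 5, 4]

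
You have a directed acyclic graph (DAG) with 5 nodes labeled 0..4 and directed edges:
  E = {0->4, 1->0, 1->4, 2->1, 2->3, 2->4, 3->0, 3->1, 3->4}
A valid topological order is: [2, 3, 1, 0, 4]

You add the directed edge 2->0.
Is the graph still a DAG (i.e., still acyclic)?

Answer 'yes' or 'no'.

Answer: yes

Derivation:
Given toposort: [2, 3, 1, 0, 4]
Position of 2: index 0; position of 0: index 3
New edge 2->0: forward
Forward edge: respects the existing order. Still a DAG, same toposort still valid.
Still a DAG? yes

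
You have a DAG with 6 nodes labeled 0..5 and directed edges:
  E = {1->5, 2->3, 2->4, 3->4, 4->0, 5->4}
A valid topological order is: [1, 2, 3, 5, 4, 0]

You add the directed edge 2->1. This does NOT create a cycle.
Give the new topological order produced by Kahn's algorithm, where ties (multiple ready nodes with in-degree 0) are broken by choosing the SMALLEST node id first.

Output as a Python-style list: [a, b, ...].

Answer: [2, 1, 3, 5, 4, 0]

Derivation:
Old toposort: [1, 2, 3, 5, 4, 0]
Added edge: 2->1
Position of 2 (1) > position of 1 (0). Must reorder: 2 must now come before 1.
Run Kahn's algorithm (break ties by smallest node id):
  initial in-degrees: [1, 1, 0, 1, 3, 1]
  ready (indeg=0): [2]
  pop 2: indeg[1]->0; indeg[3]->0; indeg[4]->2 | ready=[1, 3] | order so far=[2]
  pop 1: indeg[5]->0 | ready=[3, 5] | order so far=[2, 1]
  pop 3: indeg[4]->1 | ready=[5] | order so far=[2, 1, 3]
  pop 5: indeg[4]->0 | ready=[4] | order so far=[2, 1, 3, 5]
  pop 4: indeg[0]->0 | ready=[0] | order so far=[2, 1, 3, 5, 4]
  pop 0: no out-edges | ready=[] | order so far=[2, 1, 3, 5, 4, 0]
  Result: [2, 1, 3, 5, 4, 0]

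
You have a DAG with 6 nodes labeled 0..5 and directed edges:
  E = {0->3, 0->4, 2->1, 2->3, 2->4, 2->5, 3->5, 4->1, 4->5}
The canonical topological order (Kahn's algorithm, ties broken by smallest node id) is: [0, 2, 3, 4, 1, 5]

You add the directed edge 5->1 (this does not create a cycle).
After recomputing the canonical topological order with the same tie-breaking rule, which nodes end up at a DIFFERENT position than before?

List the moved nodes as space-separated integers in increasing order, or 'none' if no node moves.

Old toposort: [0, 2, 3, 4, 1, 5]
Added edge 5->1
Recompute Kahn (smallest-id tiebreak):
  initial in-degrees: [0, 3, 0, 2, 2, 3]
  ready (indeg=0): [0, 2]
  pop 0: indeg[3]->1; indeg[4]->1 | ready=[2] | order so far=[0]
  pop 2: indeg[1]->2; indeg[3]->0; indeg[4]->0; indeg[5]->2 | ready=[3, 4] | order so far=[0, 2]
  pop 3: indeg[5]->1 | ready=[4] | order so far=[0, 2, 3]
  pop 4: indeg[1]->1; indeg[5]->0 | ready=[5] | order so far=[0, 2, 3, 4]
  pop 5: indeg[1]->0 | ready=[1] | order so far=[0, 2, 3, 4, 5]
  pop 1: no out-edges | ready=[] | order so far=[0, 2, 3, 4, 5, 1]
New canonical toposort: [0, 2, 3, 4, 5, 1]
Compare positions:
  Node 0: index 0 -> 0 (same)
  Node 1: index 4 -> 5 (moved)
  Node 2: index 1 -> 1 (same)
  Node 3: index 2 -> 2 (same)
  Node 4: index 3 -> 3 (same)
  Node 5: index 5 -> 4 (moved)
Nodes that changed position: 1 5

Answer: 1 5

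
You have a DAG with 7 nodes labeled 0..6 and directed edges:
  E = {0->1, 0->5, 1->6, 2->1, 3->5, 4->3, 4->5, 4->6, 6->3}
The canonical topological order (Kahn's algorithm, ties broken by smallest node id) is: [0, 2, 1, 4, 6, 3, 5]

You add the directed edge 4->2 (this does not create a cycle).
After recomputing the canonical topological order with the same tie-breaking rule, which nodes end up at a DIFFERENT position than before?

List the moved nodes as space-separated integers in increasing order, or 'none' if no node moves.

Old toposort: [0, 2, 1, 4, 6, 3, 5]
Added edge 4->2
Recompute Kahn (smallest-id tiebreak):
  initial in-degrees: [0, 2, 1, 2, 0, 3, 2]
  ready (indeg=0): [0, 4]
  pop 0: indeg[1]->1; indeg[5]->2 | ready=[4] | order so far=[0]
  pop 4: indeg[2]->0; indeg[3]->1; indeg[5]->1; indeg[6]->1 | ready=[2] | order so far=[0, 4]
  pop 2: indeg[1]->0 | ready=[1] | order so far=[0, 4, 2]
  pop 1: indeg[6]->0 | ready=[6] | order so far=[0, 4, 2, 1]
  pop 6: indeg[3]->0 | ready=[3] | order so far=[0, 4, 2, 1, 6]
  pop 3: indeg[5]->0 | ready=[5] | order so far=[0, 4, 2, 1, 6, 3]
  pop 5: no out-edges | ready=[] | order so far=[0, 4, 2, 1, 6, 3, 5]
New canonical toposort: [0, 4, 2, 1, 6, 3, 5]
Compare positions:
  Node 0: index 0 -> 0 (same)
  Node 1: index 2 -> 3 (moved)
  Node 2: index 1 -> 2 (moved)
  Node 3: index 5 -> 5 (same)
  Node 4: index 3 -> 1 (moved)
  Node 5: index 6 -> 6 (same)
  Node 6: index 4 -> 4 (same)
Nodes that changed position: 1 2 4

Answer: 1 2 4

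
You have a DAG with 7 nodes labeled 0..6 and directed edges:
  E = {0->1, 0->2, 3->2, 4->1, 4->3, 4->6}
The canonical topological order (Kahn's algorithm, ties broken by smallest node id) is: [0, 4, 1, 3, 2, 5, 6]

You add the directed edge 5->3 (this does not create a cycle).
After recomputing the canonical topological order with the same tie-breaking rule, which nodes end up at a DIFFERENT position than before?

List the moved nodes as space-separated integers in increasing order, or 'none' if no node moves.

Old toposort: [0, 4, 1, 3, 2, 5, 6]
Added edge 5->3
Recompute Kahn (smallest-id tiebreak):
  initial in-degrees: [0, 2, 2, 2, 0, 0, 1]
  ready (indeg=0): [0, 4, 5]
  pop 0: indeg[1]->1; indeg[2]->1 | ready=[4, 5] | order so far=[0]
  pop 4: indeg[1]->0; indeg[3]->1; indeg[6]->0 | ready=[1, 5, 6] | order so far=[0, 4]
  pop 1: no out-edges | ready=[5, 6] | order so far=[0, 4, 1]
  pop 5: indeg[3]->0 | ready=[3, 6] | order so far=[0, 4, 1, 5]
  pop 3: indeg[2]->0 | ready=[2, 6] | order so far=[0, 4, 1, 5, 3]
  pop 2: no out-edges | ready=[6] | order so far=[0, 4, 1, 5, 3, 2]
  pop 6: no out-edges | ready=[] | order so far=[0, 4, 1, 5, 3, 2, 6]
New canonical toposort: [0, 4, 1, 5, 3, 2, 6]
Compare positions:
  Node 0: index 0 -> 0 (same)
  Node 1: index 2 -> 2 (same)
  Node 2: index 4 -> 5 (moved)
  Node 3: index 3 -> 4 (moved)
  Node 4: index 1 -> 1 (same)
  Node 5: index 5 -> 3 (moved)
  Node 6: index 6 -> 6 (same)
Nodes that changed position: 2 3 5

Answer: 2 3 5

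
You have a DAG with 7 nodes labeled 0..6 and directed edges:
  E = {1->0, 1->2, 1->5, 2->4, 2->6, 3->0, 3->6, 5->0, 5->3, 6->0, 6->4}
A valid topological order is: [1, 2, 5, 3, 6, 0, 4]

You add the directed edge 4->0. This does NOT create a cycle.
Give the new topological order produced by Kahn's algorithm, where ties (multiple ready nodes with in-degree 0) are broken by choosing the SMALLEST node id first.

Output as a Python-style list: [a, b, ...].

Old toposort: [1, 2, 5, 3, 6, 0, 4]
Added edge: 4->0
Position of 4 (6) > position of 0 (5). Must reorder: 4 must now come before 0.
Run Kahn's algorithm (break ties by smallest node id):
  initial in-degrees: [5, 0, 1, 1, 2, 1, 2]
  ready (indeg=0): [1]
  pop 1: indeg[0]->4; indeg[2]->0; indeg[5]->0 | ready=[2, 5] | order so far=[1]
  pop 2: indeg[4]->1; indeg[6]->1 | ready=[5] | order so far=[1, 2]
  pop 5: indeg[0]->3; indeg[3]->0 | ready=[3] | order so far=[1, 2, 5]
  pop 3: indeg[0]->2; indeg[6]->0 | ready=[6] | order so far=[1, 2, 5, 3]
  pop 6: indeg[0]->1; indeg[4]->0 | ready=[4] | order so far=[1, 2, 5, 3, 6]
  pop 4: indeg[0]->0 | ready=[0] | order so far=[1, 2, 5, 3, 6, 4]
  pop 0: no out-edges | ready=[] | order so far=[1, 2, 5, 3, 6, 4, 0]
  Result: [1, 2, 5, 3, 6, 4, 0]

Answer: [1, 2, 5, 3, 6, 4, 0]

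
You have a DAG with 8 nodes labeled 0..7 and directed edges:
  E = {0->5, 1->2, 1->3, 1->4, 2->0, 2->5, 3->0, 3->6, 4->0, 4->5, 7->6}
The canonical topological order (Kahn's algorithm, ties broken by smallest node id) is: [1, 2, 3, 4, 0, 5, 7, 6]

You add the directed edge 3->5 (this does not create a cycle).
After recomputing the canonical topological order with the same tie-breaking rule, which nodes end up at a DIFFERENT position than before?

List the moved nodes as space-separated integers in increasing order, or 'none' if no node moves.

Answer: none

Derivation:
Old toposort: [1, 2, 3, 4, 0, 5, 7, 6]
Added edge 3->5
Recompute Kahn (smallest-id tiebreak):
  initial in-degrees: [3, 0, 1, 1, 1, 4, 2, 0]
  ready (indeg=0): [1, 7]
  pop 1: indeg[2]->0; indeg[3]->0; indeg[4]->0 | ready=[2, 3, 4, 7] | order so far=[1]
  pop 2: indeg[0]->2; indeg[5]->3 | ready=[3, 4, 7] | order so far=[1, 2]
  pop 3: indeg[0]->1; indeg[5]->2; indeg[6]->1 | ready=[4, 7] | order so far=[1, 2, 3]
  pop 4: indeg[0]->0; indeg[5]->1 | ready=[0, 7] | order so far=[1, 2, 3, 4]
  pop 0: indeg[5]->0 | ready=[5, 7] | order so far=[1, 2, 3, 4, 0]
  pop 5: no out-edges | ready=[7] | order so far=[1, 2, 3, 4, 0, 5]
  pop 7: indeg[6]->0 | ready=[6] | order so far=[1, 2, 3, 4, 0, 5, 7]
  pop 6: no out-edges | ready=[] | order so far=[1, 2, 3, 4, 0, 5, 7, 6]
New canonical toposort: [1, 2, 3, 4, 0, 5, 7, 6]
Compare positions:
  Node 0: index 4 -> 4 (same)
  Node 1: index 0 -> 0 (same)
  Node 2: index 1 -> 1 (same)
  Node 3: index 2 -> 2 (same)
  Node 4: index 3 -> 3 (same)
  Node 5: index 5 -> 5 (same)
  Node 6: index 7 -> 7 (same)
  Node 7: index 6 -> 6 (same)
Nodes that changed position: none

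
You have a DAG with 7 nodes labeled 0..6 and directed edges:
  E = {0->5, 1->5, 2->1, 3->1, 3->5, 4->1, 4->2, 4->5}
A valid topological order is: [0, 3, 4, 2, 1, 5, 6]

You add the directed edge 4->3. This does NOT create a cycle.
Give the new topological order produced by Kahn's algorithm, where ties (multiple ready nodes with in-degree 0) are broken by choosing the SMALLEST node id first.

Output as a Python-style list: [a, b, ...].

Answer: [0, 4, 2, 3, 1, 5, 6]

Derivation:
Old toposort: [0, 3, 4, 2, 1, 5, 6]
Added edge: 4->3
Position of 4 (2) > position of 3 (1). Must reorder: 4 must now come before 3.
Run Kahn's algorithm (break ties by smallest node id):
  initial in-degrees: [0, 3, 1, 1, 0, 4, 0]
  ready (indeg=0): [0, 4, 6]
  pop 0: indeg[5]->3 | ready=[4, 6] | order so far=[0]
  pop 4: indeg[1]->2; indeg[2]->0; indeg[3]->0; indeg[5]->2 | ready=[2, 3, 6] | order so far=[0, 4]
  pop 2: indeg[1]->1 | ready=[3, 6] | order so far=[0, 4, 2]
  pop 3: indeg[1]->0; indeg[5]->1 | ready=[1, 6] | order so far=[0, 4, 2, 3]
  pop 1: indeg[5]->0 | ready=[5, 6] | order so far=[0, 4, 2, 3, 1]
  pop 5: no out-edges | ready=[6] | order so far=[0, 4, 2, 3, 1, 5]
  pop 6: no out-edges | ready=[] | order so far=[0, 4, 2, 3, 1, 5, 6]
  Result: [0, 4, 2, 3, 1, 5, 6]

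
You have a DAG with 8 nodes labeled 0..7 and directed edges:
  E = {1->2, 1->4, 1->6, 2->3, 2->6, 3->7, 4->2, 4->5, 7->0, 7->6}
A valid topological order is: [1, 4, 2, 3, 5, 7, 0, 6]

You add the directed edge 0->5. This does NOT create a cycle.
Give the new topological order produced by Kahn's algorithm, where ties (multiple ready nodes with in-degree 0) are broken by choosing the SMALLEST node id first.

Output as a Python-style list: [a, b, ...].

Answer: [1, 4, 2, 3, 7, 0, 5, 6]

Derivation:
Old toposort: [1, 4, 2, 3, 5, 7, 0, 6]
Added edge: 0->5
Position of 0 (6) > position of 5 (4). Must reorder: 0 must now come before 5.
Run Kahn's algorithm (break ties by smallest node id):
  initial in-degrees: [1, 0, 2, 1, 1, 2, 3, 1]
  ready (indeg=0): [1]
  pop 1: indeg[2]->1; indeg[4]->0; indeg[6]->2 | ready=[4] | order so far=[1]
  pop 4: indeg[2]->0; indeg[5]->1 | ready=[2] | order so far=[1, 4]
  pop 2: indeg[3]->0; indeg[6]->1 | ready=[3] | order so far=[1, 4, 2]
  pop 3: indeg[7]->0 | ready=[7] | order so far=[1, 4, 2, 3]
  pop 7: indeg[0]->0; indeg[6]->0 | ready=[0, 6] | order so far=[1, 4, 2, 3, 7]
  pop 0: indeg[5]->0 | ready=[5, 6] | order so far=[1, 4, 2, 3, 7, 0]
  pop 5: no out-edges | ready=[6] | order so far=[1, 4, 2, 3, 7, 0, 5]
  pop 6: no out-edges | ready=[] | order so far=[1, 4, 2, 3, 7, 0, 5, 6]
  Result: [1, 4, 2, 3, 7, 0, 5, 6]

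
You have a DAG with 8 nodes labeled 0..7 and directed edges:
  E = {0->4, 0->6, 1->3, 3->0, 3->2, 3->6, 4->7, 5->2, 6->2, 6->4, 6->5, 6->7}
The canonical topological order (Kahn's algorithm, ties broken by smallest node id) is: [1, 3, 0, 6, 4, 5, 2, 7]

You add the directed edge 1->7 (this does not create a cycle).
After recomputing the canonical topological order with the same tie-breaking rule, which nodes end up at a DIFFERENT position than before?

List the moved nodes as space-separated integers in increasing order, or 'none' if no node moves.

Answer: none

Derivation:
Old toposort: [1, 3, 0, 6, 4, 5, 2, 7]
Added edge 1->7
Recompute Kahn (smallest-id tiebreak):
  initial in-degrees: [1, 0, 3, 1, 2, 1, 2, 3]
  ready (indeg=0): [1]
  pop 1: indeg[3]->0; indeg[7]->2 | ready=[3] | order so far=[1]
  pop 3: indeg[0]->0; indeg[2]->2; indeg[6]->1 | ready=[0] | order so far=[1, 3]
  pop 0: indeg[4]->1; indeg[6]->0 | ready=[6] | order so far=[1, 3, 0]
  pop 6: indeg[2]->1; indeg[4]->0; indeg[5]->0; indeg[7]->1 | ready=[4, 5] | order so far=[1, 3, 0, 6]
  pop 4: indeg[7]->0 | ready=[5, 7] | order so far=[1, 3, 0, 6, 4]
  pop 5: indeg[2]->0 | ready=[2, 7] | order so far=[1, 3, 0, 6, 4, 5]
  pop 2: no out-edges | ready=[7] | order so far=[1, 3, 0, 6, 4, 5, 2]
  pop 7: no out-edges | ready=[] | order so far=[1, 3, 0, 6, 4, 5, 2, 7]
New canonical toposort: [1, 3, 0, 6, 4, 5, 2, 7]
Compare positions:
  Node 0: index 2 -> 2 (same)
  Node 1: index 0 -> 0 (same)
  Node 2: index 6 -> 6 (same)
  Node 3: index 1 -> 1 (same)
  Node 4: index 4 -> 4 (same)
  Node 5: index 5 -> 5 (same)
  Node 6: index 3 -> 3 (same)
  Node 7: index 7 -> 7 (same)
Nodes that changed position: none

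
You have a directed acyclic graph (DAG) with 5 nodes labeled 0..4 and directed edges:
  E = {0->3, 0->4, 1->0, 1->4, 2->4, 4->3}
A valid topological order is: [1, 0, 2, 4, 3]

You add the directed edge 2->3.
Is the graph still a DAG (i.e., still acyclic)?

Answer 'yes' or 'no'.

Given toposort: [1, 0, 2, 4, 3]
Position of 2: index 2; position of 3: index 4
New edge 2->3: forward
Forward edge: respects the existing order. Still a DAG, same toposort still valid.
Still a DAG? yes

Answer: yes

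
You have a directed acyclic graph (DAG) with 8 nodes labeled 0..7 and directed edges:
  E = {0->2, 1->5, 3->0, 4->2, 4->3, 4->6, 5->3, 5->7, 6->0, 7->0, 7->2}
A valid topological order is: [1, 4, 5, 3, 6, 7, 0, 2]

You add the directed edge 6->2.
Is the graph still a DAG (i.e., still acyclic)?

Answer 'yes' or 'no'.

Answer: yes

Derivation:
Given toposort: [1, 4, 5, 3, 6, 7, 0, 2]
Position of 6: index 4; position of 2: index 7
New edge 6->2: forward
Forward edge: respects the existing order. Still a DAG, same toposort still valid.
Still a DAG? yes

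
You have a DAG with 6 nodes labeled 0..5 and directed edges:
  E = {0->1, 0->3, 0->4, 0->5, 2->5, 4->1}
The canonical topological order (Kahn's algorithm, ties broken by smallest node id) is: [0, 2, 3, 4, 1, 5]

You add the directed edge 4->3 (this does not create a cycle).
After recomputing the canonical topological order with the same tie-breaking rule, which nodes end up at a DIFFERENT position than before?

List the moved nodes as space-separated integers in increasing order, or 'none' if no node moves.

Old toposort: [0, 2, 3, 4, 1, 5]
Added edge 4->3
Recompute Kahn (smallest-id tiebreak):
  initial in-degrees: [0, 2, 0, 2, 1, 2]
  ready (indeg=0): [0, 2]
  pop 0: indeg[1]->1; indeg[3]->1; indeg[4]->0; indeg[5]->1 | ready=[2, 4] | order so far=[0]
  pop 2: indeg[5]->0 | ready=[4, 5] | order so far=[0, 2]
  pop 4: indeg[1]->0; indeg[3]->0 | ready=[1, 3, 5] | order so far=[0, 2, 4]
  pop 1: no out-edges | ready=[3, 5] | order so far=[0, 2, 4, 1]
  pop 3: no out-edges | ready=[5] | order so far=[0, 2, 4, 1, 3]
  pop 5: no out-edges | ready=[] | order so far=[0, 2, 4, 1, 3, 5]
New canonical toposort: [0, 2, 4, 1, 3, 5]
Compare positions:
  Node 0: index 0 -> 0 (same)
  Node 1: index 4 -> 3 (moved)
  Node 2: index 1 -> 1 (same)
  Node 3: index 2 -> 4 (moved)
  Node 4: index 3 -> 2 (moved)
  Node 5: index 5 -> 5 (same)
Nodes that changed position: 1 3 4

Answer: 1 3 4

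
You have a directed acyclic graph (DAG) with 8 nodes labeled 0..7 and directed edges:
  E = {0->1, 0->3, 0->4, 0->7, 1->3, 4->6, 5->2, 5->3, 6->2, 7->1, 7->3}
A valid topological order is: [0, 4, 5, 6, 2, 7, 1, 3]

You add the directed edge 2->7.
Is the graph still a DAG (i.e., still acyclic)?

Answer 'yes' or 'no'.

Answer: yes

Derivation:
Given toposort: [0, 4, 5, 6, 2, 7, 1, 3]
Position of 2: index 4; position of 7: index 5
New edge 2->7: forward
Forward edge: respects the existing order. Still a DAG, same toposort still valid.
Still a DAG? yes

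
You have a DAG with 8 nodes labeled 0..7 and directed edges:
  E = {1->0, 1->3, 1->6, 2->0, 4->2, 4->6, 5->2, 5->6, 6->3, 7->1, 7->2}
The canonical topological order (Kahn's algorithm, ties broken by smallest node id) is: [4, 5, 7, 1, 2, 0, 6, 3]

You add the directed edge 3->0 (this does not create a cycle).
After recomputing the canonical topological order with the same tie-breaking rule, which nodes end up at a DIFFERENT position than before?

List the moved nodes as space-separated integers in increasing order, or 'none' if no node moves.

Answer: 0 3 6

Derivation:
Old toposort: [4, 5, 7, 1, 2, 0, 6, 3]
Added edge 3->0
Recompute Kahn (smallest-id tiebreak):
  initial in-degrees: [3, 1, 3, 2, 0, 0, 3, 0]
  ready (indeg=0): [4, 5, 7]
  pop 4: indeg[2]->2; indeg[6]->2 | ready=[5, 7] | order so far=[4]
  pop 5: indeg[2]->1; indeg[6]->1 | ready=[7] | order so far=[4, 5]
  pop 7: indeg[1]->0; indeg[2]->0 | ready=[1, 2] | order so far=[4, 5, 7]
  pop 1: indeg[0]->2; indeg[3]->1; indeg[6]->0 | ready=[2, 6] | order so far=[4, 5, 7, 1]
  pop 2: indeg[0]->1 | ready=[6] | order so far=[4, 5, 7, 1, 2]
  pop 6: indeg[3]->0 | ready=[3] | order so far=[4, 5, 7, 1, 2, 6]
  pop 3: indeg[0]->0 | ready=[0] | order so far=[4, 5, 7, 1, 2, 6, 3]
  pop 0: no out-edges | ready=[] | order so far=[4, 5, 7, 1, 2, 6, 3, 0]
New canonical toposort: [4, 5, 7, 1, 2, 6, 3, 0]
Compare positions:
  Node 0: index 5 -> 7 (moved)
  Node 1: index 3 -> 3 (same)
  Node 2: index 4 -> 4 (same)
  Node 3: index 7 -> 6 (moved)
  Node 4: index 0 -> 0 (same)
  Node 5: index 1 -> 1 (same)
  Node 6: index 6 -> 5 (moved)
  Node 7: index 2 -> 2 (same)
Nodes that changed position: 0 3 6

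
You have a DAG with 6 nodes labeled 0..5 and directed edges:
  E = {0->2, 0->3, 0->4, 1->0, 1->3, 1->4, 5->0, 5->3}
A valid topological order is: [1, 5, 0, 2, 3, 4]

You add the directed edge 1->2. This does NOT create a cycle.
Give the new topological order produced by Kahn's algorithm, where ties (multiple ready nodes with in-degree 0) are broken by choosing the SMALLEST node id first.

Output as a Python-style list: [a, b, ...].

Answer: [1, 5, 0, 2, 3, 4]

Derivation:
Old toposort: [1, 5, 0, 2, 3, 4]
Added edge: 1->2
Position of 1 (0) < position of 2 (3). Old order still valid.
Run Kahn's algorithm (break ties by smallest node id):
  initial in-degrees: [2, 0, 2, 3, 2, 0]
  ready (indeg=0): [1, 5]
  pop 1: indeg[0]->1; indeg[2]->1; indeg[3]->2; indeg[4]->1 | ready=[5] | order so far=[1]
  pop 5: indeg[0]->0; indeg[3]->1 | ready=[0] | order so far=[1, 5]
  pop 0: indeg[2]->0; indeg[3]->0; indeg[4]->0 | ready=[2, 3, 4] | order so far=[1, 5, 0]
  pop 2: no out-edges | ready=[3, 4] | order so far=[1, 5, 0, 2]
  pop 3: no out-edges | ready=[4] | order so far=[1, 5, 0, 2, 3]
  pop 4: no out-edges | ready=[] | order so far=[1, 5, 0, 2, 3, 4]
  Result: [1, 5, 0, 2, 3, 4]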